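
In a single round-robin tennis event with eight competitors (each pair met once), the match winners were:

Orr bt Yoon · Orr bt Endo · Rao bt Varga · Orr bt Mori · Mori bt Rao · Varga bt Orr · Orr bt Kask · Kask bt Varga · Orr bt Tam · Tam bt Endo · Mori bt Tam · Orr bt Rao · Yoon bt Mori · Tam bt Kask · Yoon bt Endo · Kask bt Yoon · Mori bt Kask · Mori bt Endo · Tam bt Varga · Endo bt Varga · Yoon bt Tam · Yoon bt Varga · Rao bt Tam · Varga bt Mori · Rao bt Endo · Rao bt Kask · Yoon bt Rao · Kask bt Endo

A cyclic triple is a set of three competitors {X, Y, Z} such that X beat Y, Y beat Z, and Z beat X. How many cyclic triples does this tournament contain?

12

Win totals: Rao 4, Varga 2, Orr 6, Kask 3, Mori 4, Tam 3, Yoon 5, Endo 1.
A competitor with w wins dominates both others in C(w,2) triples; summing gives 6 + 1 + 15 + 3 + 6 + 3 + 10 + 0 = 44 transitive triples.
Total triples C(8,3) = 56, so cyclic triples = 56 − 44 = 12.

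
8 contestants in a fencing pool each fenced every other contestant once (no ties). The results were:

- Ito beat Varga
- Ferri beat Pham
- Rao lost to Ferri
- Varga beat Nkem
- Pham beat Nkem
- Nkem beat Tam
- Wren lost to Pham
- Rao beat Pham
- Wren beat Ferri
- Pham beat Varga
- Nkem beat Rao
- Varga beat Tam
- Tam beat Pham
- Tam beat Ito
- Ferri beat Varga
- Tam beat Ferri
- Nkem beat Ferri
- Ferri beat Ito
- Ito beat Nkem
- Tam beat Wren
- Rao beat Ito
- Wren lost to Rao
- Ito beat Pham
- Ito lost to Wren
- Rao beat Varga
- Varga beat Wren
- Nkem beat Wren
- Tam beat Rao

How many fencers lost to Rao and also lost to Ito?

Rao beat: Pham, Ito, Varga, Wren.
Ito beat: Pham, Nkem, Varga.
Both beat: Pham, Varga — 2.

2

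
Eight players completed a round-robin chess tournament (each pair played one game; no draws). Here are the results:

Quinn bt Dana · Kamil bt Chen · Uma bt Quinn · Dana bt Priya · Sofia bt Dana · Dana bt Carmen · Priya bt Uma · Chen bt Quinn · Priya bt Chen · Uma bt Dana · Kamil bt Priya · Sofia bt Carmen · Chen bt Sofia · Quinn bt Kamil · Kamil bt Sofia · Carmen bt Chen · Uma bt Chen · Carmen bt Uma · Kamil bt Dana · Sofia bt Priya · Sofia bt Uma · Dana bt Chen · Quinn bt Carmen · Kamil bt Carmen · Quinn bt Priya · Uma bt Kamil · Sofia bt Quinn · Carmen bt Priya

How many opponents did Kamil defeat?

Kamil's results: beat Sofia, Priya, Dana, Carmen, Chen; lost to Quinn, Uma.
That is 5 wins.

5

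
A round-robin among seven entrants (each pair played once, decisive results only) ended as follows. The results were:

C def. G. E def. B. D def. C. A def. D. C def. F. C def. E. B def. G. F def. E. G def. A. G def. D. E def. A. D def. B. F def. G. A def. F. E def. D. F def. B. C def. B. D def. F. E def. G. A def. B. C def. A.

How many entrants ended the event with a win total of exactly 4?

1

Win totals: A 3, B 1, C 5, D 3, E 4, F 3, G 2.
Exactly 4: E — 1 entrant.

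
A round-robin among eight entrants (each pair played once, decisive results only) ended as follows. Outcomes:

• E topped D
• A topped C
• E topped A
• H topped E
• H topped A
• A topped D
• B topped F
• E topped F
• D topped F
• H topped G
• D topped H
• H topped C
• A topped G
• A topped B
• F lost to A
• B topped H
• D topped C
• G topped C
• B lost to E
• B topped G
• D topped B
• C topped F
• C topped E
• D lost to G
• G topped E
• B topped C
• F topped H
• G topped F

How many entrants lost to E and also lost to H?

E beat: A, B, D, F.
H beat: A, C, E, G.
Both beat: A — 1.

1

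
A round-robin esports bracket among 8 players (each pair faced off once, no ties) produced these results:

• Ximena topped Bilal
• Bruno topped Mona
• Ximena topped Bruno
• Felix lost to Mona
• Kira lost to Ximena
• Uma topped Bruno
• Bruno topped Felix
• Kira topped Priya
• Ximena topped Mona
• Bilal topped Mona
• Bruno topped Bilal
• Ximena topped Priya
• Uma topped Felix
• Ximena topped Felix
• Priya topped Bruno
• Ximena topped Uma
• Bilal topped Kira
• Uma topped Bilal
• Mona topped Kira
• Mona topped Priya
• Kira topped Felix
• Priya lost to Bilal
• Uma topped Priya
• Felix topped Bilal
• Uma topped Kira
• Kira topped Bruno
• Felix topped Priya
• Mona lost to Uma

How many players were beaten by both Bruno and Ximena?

3

Bruno beat: Felix, Mona, Bilal.
Ximena beat: Felix, Uma, Mona, Kira, Bruno, Priya, Bilal.
Both beat: Felix, Mona, Bilal — 3.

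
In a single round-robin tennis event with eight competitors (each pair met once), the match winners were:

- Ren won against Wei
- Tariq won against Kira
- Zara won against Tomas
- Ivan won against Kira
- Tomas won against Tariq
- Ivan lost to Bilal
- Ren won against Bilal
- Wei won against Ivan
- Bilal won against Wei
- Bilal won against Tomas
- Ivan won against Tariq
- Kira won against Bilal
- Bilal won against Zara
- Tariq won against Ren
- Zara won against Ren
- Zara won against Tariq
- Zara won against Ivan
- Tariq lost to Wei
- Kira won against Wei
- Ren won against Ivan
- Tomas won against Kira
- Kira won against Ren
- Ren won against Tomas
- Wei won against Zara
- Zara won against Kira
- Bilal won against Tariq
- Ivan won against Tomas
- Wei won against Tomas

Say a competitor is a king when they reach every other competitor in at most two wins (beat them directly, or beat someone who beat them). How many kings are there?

Tariq cannot reach Zara in two steps.
Wei cannot reach Bilal in two steps.
Tomas cannot reach Ivan, Zara in two steps.
Ren reaches everyone (king).
Ivan cannot reach Zara in two steps.
Zara reaches everyone (king).
Kira reaches everyone (king).
Bilal reaches everyone (king).
Kings: Ren, Zara, Kira, Bilal — 4.

4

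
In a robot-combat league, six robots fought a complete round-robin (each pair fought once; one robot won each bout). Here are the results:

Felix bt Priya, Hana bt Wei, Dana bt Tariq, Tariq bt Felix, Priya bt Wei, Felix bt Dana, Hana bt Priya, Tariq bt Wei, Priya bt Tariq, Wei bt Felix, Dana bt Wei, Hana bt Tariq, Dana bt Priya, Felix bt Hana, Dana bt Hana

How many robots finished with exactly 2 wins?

Win totals: Felix 3, Tariq 2, Priya 2, Wei 1, Dana 4, Hana 3.
Exactly 2: Tariq, Priya — 2 robots.

2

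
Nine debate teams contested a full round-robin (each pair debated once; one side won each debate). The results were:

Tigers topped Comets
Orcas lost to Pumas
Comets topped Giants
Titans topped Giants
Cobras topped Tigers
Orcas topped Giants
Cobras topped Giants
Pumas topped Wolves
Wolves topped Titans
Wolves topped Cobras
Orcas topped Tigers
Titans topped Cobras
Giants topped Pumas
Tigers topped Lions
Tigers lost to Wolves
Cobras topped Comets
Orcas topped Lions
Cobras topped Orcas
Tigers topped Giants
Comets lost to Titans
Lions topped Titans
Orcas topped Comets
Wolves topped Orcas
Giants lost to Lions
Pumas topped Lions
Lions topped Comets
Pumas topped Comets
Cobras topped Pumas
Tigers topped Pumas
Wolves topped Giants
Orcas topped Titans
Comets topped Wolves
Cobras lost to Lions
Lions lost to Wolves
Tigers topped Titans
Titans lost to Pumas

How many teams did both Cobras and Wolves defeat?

Cobras beat: Tigers, Giants, Pumas, Orcas, Comets.
Wolves beat: Tigers, Giants, Titans, Cobras, Orcas, Lions.
Both beat: Tigers, Giants, Orcas — 3.

3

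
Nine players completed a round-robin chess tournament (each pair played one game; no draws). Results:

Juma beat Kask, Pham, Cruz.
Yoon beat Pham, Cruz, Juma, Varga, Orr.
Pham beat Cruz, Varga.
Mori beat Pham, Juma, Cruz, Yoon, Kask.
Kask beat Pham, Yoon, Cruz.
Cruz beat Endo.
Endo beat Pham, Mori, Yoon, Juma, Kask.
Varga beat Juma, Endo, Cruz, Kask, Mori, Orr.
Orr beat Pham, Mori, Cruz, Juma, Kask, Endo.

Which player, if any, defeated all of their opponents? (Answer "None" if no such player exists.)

Highest win total is Varga with 6 (out of 8 possible).
Varga lost to Pham, Yoon, so no player went undefeated.

None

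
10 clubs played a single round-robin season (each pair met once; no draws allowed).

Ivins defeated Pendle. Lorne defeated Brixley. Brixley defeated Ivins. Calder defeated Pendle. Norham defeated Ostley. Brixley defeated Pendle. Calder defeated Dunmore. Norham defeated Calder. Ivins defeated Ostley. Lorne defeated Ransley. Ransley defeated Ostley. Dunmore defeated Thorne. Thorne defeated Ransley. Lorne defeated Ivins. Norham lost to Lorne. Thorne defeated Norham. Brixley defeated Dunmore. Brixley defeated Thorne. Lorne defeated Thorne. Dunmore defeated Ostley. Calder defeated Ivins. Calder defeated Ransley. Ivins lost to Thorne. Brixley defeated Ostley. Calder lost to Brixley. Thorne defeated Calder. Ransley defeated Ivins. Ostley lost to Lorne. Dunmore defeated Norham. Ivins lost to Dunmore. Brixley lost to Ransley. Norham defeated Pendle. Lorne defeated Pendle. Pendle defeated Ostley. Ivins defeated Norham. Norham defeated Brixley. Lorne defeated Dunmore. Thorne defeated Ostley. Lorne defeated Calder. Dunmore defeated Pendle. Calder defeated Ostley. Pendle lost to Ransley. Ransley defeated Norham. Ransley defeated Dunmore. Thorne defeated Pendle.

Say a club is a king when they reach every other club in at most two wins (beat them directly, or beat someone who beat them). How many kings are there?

1

Calder cannot reach Lorne in two steps.
Norham cannot reach Lorne in two steps.
Lorne reaches everyone (king).
Dunmore cannot reach Lorne in two steps.
Ransley cannot reach Lorne in two steps.
Ostley cannot reach Calder, Norham, Lorne, Dunmore, Ransley, Ivins, Thorne, Brixley, Pendle in two steps.
Ivins cannot reach Lorne, Dunmore, Ransley, Thorne in two steps.
Thorne cannot reach Lorne in two steps.
Brixley cannot reach Lorne in two steps.
Pendle cannot reach Calder, Norham, Lorne, Dunmore, Ransley, Ivins, Thorne, Brixley in two steps.
Kings: Lorne — 1.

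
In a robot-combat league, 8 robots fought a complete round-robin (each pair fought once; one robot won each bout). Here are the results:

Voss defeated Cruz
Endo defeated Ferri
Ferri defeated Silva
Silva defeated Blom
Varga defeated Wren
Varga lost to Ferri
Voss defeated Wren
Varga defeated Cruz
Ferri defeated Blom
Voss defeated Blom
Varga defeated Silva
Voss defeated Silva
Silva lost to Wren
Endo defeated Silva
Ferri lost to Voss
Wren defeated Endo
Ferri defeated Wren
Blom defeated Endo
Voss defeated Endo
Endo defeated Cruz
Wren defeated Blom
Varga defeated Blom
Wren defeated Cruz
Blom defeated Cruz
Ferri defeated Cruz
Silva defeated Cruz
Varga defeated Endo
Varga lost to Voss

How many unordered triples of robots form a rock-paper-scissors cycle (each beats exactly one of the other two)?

4

Win totals: Silva 2, Blom 2, Voss 7, Cruz 0, Ferri 5, Endo 3, Wren 4, Varga 5.
A robot with w wins dominates both others in C(w,2) triples; summing gives 1 + 1 + 21 + 0 + 10 + 3 + 6 + 10 = 52 transitive triples.
Total triples C(8,3) = 56, so cyclic triples = 56 − 52 = 4.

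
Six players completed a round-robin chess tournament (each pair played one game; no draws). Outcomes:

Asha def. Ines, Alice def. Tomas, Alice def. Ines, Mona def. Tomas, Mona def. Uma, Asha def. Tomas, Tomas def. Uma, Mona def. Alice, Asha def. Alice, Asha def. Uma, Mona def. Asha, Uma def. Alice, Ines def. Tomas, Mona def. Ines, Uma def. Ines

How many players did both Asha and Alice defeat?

Asha beat: Ines, Tomas, Alice, Uma.
Alice beat: Ines, Tomas.
Both beat: Ines, Tomas — 2.

2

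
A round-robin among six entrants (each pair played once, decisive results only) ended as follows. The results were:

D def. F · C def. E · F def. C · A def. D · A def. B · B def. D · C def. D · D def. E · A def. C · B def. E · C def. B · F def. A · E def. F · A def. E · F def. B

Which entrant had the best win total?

A

Win totals: A 4, B 2, C 3, D 2, E 1, F 3.
A leads with 4 wins (next highest: 3).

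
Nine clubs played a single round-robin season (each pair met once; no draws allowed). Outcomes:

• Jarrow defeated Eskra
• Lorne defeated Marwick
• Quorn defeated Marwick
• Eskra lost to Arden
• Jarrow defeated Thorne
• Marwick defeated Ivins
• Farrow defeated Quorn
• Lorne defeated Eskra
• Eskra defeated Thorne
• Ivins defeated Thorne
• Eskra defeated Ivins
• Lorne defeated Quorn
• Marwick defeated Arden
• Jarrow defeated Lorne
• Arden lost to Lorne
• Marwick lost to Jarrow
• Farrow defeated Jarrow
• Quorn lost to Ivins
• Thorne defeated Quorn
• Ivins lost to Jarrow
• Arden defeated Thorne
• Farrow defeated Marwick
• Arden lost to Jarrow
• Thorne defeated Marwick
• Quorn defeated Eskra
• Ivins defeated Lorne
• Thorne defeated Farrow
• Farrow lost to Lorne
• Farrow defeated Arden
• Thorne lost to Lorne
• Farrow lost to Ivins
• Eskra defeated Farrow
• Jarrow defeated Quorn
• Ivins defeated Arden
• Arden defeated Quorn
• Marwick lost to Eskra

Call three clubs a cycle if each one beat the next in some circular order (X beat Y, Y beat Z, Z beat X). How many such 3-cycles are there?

18

Win totals: Thorne 3, Arden 3, Quorn 2, Eskra 4, Farrow 4, Ivins 5, Jarrow 7, Marwick 2, Lorne 6.
A club with w wins dominates both others in C(w,2) triples; summing gives 3 + 3 + 1 + 6 + 6 + 10 + 21 + 1 + 15 = 66 transitive triples.
Total triples C(9,3) = 84, so cyclic triples = 84 − 66 = 18.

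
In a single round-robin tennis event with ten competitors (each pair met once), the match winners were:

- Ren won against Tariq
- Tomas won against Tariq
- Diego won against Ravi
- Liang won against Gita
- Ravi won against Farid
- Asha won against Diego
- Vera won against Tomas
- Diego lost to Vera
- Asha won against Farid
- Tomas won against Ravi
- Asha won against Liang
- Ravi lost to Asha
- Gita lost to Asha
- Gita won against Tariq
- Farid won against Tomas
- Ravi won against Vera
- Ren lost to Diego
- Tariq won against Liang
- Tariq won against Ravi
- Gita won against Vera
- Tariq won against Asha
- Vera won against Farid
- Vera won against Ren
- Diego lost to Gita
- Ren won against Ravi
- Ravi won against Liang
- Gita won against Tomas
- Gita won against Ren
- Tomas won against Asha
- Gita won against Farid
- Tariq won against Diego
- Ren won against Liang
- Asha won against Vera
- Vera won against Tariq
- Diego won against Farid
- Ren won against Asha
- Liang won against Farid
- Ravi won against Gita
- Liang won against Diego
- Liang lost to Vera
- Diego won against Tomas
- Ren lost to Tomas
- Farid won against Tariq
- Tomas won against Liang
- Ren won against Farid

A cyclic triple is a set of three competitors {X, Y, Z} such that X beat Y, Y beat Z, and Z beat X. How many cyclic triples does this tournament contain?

33

Win totals: Gita 6, Farid 2, Liang 3, Ren 5, Vera 6, Tariq 4, Ravi 4, Diego 4, Asha 6, Tomas 5.
A competitor with w wins dominates both others in C(w,2) triples; summing gives 15 + 1 + 3 + 10 + 15 + 6 + 6 + 6 + 15 + 10 = 87 transitive triples.
Total triples C(10,3) = 120, so cyclic triples = 120 − 87 = 33.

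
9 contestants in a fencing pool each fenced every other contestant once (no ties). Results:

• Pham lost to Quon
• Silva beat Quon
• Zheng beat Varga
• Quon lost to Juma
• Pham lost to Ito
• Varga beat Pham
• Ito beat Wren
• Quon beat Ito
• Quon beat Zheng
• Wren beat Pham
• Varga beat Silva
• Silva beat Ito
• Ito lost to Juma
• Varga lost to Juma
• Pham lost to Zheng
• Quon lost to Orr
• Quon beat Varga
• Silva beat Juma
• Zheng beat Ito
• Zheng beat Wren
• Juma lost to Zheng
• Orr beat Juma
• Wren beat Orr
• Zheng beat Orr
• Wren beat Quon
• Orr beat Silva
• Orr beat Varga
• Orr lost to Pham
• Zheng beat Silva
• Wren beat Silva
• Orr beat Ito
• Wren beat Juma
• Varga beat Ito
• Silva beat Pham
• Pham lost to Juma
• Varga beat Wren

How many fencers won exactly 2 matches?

1

Win totals: Juma 4, Varga 4, Orr 5, Quon 4, Ito 2, Pham 1, Wren 5, Zheng 7, Silva 4.
Exactly 2: Ito — 1 fencer.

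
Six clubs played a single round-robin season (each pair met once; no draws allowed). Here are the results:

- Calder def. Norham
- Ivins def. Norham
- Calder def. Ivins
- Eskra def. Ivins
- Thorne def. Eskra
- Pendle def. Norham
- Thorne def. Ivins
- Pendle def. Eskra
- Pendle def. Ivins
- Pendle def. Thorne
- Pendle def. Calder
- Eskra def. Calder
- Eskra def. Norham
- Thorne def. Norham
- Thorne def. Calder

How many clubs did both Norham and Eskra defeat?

Norham beat: no one.
Eskra beat: Calder, Norham, Ivins.
No one was beaten by both.

0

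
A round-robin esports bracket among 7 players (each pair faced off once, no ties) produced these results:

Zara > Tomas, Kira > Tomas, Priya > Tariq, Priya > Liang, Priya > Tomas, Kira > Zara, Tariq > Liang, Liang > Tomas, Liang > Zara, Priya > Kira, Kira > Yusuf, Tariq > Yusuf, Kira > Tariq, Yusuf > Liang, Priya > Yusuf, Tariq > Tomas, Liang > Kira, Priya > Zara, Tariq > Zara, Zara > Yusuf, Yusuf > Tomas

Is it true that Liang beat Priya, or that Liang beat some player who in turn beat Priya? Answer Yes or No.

Liang did not beat Priya directly.
Liang beat Kira, Tomas, Zara, but each of them lost to Priya. No two-step path.

No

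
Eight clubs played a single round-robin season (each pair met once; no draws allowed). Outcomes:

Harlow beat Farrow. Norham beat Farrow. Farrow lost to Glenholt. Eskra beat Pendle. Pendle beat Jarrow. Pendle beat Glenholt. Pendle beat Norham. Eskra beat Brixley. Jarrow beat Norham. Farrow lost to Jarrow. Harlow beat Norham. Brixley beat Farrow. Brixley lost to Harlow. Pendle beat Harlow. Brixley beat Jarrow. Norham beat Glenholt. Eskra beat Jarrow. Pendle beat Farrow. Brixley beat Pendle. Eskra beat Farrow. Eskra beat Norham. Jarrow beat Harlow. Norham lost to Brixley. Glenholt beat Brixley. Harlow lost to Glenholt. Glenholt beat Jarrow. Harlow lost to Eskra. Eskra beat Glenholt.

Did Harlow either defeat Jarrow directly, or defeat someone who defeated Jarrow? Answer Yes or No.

Harlow did not beat Jarrow directly.
Harlow beat Brixley, Norham, Farrow. Of those, Brixley beat Jarrow.

Yes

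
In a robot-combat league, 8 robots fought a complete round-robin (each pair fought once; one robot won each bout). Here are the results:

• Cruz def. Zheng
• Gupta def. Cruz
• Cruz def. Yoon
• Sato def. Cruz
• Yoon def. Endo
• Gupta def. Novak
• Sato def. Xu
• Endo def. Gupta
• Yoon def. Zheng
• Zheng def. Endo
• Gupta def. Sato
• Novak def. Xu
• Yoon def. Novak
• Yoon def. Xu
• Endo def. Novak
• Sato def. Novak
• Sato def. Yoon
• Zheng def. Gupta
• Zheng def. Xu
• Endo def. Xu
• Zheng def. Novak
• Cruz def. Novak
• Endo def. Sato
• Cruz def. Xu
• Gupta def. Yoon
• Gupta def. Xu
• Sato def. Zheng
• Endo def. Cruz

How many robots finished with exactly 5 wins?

Win totals: Yoon 4, Endo 5, Gupta 5, Sato 5, Cruz 4, Novak 1, Xu 0, Zheng 4.
Exactly 5: Endo, Gupta, Sato — 3 robots.

3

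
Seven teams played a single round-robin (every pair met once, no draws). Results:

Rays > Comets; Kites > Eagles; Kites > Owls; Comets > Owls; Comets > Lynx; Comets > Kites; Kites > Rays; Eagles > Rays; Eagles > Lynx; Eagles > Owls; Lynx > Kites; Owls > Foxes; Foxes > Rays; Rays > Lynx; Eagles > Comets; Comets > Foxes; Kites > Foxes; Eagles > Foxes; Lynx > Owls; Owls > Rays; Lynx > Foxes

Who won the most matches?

Win totals: Kites 4, Foxes 1, Comets 4, Owls 2, Eagles 5, Lynx 3, Rays 2.
Eagles leads with 5 wins (next highest: 4).

Eagles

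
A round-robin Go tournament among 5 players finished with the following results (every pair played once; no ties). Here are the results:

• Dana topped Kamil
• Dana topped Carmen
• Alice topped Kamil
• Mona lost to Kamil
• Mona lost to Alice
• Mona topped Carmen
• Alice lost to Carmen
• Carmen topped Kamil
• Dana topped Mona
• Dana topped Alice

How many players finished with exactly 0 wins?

Win totals: Dana 4, Carmen 2, Alice 2, Mona 1, Kamil 1.
No player has exactly 0 wins.

0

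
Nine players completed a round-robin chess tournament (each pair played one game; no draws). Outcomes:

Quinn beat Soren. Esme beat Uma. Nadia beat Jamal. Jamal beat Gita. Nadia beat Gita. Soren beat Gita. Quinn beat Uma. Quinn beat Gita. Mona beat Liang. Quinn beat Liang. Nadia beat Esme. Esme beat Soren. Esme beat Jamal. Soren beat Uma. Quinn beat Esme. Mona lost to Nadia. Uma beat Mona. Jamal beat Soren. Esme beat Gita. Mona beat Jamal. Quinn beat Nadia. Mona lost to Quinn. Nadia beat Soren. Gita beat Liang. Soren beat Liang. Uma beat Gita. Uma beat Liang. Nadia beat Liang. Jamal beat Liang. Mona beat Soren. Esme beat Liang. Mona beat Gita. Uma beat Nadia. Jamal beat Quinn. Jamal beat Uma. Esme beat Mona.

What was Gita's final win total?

Gita's results: beat Liang; lost to Quinn, Uma, Jamal, Soren, Nadia, Esme, Mona.
That is 1 win.

1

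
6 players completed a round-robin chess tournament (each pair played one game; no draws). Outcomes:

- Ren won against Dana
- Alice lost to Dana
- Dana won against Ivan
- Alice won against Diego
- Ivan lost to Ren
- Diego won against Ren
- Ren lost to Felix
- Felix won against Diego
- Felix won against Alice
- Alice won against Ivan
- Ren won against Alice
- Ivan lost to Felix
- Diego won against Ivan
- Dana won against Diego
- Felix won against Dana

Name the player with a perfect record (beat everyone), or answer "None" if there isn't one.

Felix

Felix has 5 wins out of 5 opponents — a perfect record.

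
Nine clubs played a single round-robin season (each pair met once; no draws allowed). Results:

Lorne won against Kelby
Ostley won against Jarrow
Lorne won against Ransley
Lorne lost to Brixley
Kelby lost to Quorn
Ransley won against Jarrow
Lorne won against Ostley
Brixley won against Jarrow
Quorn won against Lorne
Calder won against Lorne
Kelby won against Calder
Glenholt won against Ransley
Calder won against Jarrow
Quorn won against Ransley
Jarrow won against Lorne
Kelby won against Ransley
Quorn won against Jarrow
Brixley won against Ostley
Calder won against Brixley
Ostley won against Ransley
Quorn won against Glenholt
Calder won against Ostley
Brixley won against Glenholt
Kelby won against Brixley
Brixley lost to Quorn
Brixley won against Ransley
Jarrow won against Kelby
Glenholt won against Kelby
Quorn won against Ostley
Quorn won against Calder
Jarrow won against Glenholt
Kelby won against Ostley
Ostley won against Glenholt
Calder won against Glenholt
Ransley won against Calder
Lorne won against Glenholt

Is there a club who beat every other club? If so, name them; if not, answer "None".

Quorn has 8 wins out of 8 opponents — a perfect record.

Quorn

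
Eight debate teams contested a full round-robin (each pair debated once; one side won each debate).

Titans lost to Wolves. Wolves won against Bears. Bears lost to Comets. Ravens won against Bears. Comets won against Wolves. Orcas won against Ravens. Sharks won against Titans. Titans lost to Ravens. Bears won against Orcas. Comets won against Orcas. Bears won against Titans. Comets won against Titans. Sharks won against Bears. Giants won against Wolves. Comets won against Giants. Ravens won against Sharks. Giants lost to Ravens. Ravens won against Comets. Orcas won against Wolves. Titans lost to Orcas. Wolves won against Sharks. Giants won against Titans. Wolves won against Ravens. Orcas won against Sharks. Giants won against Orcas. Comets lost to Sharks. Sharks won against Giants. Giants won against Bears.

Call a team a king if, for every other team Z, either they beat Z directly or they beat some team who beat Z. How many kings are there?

Titans cannot reach Wolves, Sharks, Ravens, Comets, Bears, Orcas, Giants in two steps.
Wolves reaches everyone (king).
Sharks cannot reach Ravens in two steps.
Ravens reaches everyone (king).
Comets reaches everyone (king).
Bears cannot reach Comets, Giants in two steps.
Orcas reaches everyone (king).
Giants cannot reach Comets in two steps.
Kings: Wolves, Ravens, Comets, Orcas — 4.

4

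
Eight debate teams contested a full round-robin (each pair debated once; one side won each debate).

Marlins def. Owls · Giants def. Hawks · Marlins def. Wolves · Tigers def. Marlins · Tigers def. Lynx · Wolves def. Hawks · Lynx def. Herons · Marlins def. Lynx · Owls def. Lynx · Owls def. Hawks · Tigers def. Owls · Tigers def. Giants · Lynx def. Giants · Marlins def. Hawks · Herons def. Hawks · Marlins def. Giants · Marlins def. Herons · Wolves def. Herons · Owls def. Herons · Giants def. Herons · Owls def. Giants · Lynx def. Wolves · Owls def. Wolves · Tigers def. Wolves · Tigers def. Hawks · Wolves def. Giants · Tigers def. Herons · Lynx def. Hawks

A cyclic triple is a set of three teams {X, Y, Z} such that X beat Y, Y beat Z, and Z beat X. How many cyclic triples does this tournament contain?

0

Win totals: Tigers 7, Owls 5, Hawks 0, Herons 1, Lynx 4, Wolves 3, Marlins 6, Giants 2.
A team with w wins dominates both others in C(w,2) triples; summing gives 21 + 10 + 0 + 0 + 6 + 3 + 15 + 1 = 56 transitive triples.
Total triples C(8,3) = 56, so cyclic triples = 56 − 56 = 0.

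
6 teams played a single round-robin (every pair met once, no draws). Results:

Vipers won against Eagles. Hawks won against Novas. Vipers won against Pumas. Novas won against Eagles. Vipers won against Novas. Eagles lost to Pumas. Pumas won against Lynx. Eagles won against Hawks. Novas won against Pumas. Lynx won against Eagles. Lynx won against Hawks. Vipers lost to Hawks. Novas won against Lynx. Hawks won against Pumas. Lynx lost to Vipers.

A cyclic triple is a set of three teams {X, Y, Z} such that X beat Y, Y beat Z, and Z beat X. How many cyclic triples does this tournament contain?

6

Of the C(6,3) = 20 triples, the cyclic ones are: {Novas, Hawks, Eagles}; {Novas, Hawks, Lynx}; {Vipers, Hawks, Eagles}; {Vipers, Hawks, Lynx}; {Hawks, Eagles, Pumas}; {Hawks, Pumas, Lynx}.
That is 6.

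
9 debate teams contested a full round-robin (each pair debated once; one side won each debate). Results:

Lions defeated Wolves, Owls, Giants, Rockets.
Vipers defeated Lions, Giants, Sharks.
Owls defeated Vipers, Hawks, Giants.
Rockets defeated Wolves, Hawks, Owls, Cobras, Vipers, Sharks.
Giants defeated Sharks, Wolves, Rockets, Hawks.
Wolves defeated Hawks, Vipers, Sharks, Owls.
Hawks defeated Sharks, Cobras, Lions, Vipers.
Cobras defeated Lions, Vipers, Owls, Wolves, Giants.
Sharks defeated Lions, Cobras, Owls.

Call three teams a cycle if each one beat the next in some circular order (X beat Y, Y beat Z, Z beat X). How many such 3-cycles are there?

26

Win totals: Hawks 4, Sharks 3, Owls 3, Wolves 4, Rockets 6, Vipers 3, Giants 4, Lions 4, Cobras 5.
A team with w wins dominates both others in C(w,2) triples; summing gives 6 + 3 + 3 + 6 + 15 + 3 + 6 + 6 + 10 = 58 transitive triples.
Total triples C(9,3) = 84, so cyclic triples = 84 − 58 = 26.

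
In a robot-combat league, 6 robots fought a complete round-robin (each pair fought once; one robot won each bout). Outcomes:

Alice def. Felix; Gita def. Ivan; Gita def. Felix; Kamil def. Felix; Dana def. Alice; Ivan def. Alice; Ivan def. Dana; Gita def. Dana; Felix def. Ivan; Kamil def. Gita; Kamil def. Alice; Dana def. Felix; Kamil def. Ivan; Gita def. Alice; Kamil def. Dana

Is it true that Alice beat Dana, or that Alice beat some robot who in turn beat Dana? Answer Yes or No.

Alice did not beat Dana directly.
Alice beat Felix, but each of them lost to Dana. No two-step path.

No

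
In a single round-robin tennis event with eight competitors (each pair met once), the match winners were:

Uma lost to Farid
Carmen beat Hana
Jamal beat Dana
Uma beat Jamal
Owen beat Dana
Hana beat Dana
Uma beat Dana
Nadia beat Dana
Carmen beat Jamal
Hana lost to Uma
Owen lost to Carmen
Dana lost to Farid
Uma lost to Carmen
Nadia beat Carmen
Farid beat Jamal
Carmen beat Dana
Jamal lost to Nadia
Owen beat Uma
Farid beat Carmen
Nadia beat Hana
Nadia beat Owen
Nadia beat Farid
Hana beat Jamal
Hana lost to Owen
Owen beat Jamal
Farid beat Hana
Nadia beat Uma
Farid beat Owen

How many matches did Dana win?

0

Dana's results: beat no one; lost to Uma, Nadia, Hana, Carmen, Farid, Owen, Jamal.
That is 0 wins.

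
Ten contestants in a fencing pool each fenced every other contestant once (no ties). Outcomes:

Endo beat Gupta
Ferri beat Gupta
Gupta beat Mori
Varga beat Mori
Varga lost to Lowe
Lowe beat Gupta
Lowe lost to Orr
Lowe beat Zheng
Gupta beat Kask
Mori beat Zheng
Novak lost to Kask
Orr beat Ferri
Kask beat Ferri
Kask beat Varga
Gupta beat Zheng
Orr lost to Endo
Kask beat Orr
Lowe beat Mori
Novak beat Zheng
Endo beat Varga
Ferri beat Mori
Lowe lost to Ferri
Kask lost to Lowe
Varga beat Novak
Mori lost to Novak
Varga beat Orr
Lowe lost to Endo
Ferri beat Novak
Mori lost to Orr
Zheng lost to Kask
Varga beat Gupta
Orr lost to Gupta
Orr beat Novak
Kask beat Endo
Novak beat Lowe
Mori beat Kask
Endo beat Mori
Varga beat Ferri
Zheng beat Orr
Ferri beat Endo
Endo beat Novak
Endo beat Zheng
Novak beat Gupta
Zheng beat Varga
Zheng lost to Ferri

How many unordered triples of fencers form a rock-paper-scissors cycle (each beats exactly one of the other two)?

29

Win totals: Orr 4, Novak 4, Mori 2, Kask 6, Gupta 4, Varga 5, Ferri 6, Lowe 5, Endo 7, Zheng 2.
A fencer with w wins dominates both others in C(w,2) triples; summing gives 6 + 6 + 1 + 15 + 6 + 10 + 15 + 10 + 21 + 1 = 91 transitive triples.
Total triples C(10,3) = 120, so cyclic triples = 120 − 91 = 29.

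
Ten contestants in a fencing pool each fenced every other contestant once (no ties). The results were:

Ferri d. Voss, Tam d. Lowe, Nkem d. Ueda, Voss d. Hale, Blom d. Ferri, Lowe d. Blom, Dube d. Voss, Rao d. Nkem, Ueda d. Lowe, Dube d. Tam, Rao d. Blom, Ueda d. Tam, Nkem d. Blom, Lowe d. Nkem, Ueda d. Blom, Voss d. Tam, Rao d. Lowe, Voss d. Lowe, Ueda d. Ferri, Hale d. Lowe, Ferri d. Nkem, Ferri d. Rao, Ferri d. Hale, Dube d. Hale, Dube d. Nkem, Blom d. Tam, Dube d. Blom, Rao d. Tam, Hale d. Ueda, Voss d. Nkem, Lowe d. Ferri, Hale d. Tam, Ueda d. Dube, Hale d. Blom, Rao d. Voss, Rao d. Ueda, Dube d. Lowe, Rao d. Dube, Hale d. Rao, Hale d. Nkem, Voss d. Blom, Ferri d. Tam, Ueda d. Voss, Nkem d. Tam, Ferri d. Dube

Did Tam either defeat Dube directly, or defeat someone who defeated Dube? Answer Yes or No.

Tam did not beat Dube directly.
Tam beat Lowe, but each of them lost to Dube. No two-step path.

No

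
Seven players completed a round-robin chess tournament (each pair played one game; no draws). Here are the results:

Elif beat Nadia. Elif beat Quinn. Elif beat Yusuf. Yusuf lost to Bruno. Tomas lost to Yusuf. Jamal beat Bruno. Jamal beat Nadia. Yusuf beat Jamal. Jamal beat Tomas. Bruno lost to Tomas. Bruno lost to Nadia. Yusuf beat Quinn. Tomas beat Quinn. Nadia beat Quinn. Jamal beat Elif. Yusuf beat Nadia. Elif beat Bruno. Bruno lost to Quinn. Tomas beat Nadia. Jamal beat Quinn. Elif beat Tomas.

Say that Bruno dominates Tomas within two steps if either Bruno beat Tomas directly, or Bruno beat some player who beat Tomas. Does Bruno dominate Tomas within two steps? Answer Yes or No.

Yes

Bruno did not beat Tomas directly.
Bruno beat Yusuf. Of those, Yusuf beat Tomas.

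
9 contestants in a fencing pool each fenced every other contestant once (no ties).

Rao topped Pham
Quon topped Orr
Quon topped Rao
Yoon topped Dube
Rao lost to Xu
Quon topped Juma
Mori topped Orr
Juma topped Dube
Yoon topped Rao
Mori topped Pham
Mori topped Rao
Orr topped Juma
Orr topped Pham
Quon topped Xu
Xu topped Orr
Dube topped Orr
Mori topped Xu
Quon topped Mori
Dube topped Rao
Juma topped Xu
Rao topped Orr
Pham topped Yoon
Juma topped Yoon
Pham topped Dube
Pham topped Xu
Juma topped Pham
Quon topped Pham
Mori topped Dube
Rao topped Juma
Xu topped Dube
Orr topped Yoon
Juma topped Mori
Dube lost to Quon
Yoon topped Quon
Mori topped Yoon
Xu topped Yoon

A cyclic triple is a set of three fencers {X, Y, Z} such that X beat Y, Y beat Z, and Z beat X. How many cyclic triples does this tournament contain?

Win totals: Rao 3, Dube 2, Xu 4, Quon 7, Mori 6, Pham 3, Orr 3, Juma 5, Yoon 3.
A fencer with w wins dominates both others in C(w,2) triples; summing gives 3 + 1 + 6 + 21 + 15 + 3 + 3 + 10 + 3 = 65 transitive triples.
Total triples C(9,3) = 84, so cyclic triples = 84 − 65 = 19.

19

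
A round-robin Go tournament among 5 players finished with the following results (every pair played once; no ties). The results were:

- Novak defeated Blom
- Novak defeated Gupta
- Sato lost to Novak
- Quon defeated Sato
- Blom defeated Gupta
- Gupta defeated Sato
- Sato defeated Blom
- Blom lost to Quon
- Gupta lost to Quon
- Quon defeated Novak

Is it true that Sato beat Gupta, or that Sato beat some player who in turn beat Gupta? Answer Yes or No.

Sato did not beat Gupta directly.
Sato beat Blom. Of those, Blom beat Gupta.

Yes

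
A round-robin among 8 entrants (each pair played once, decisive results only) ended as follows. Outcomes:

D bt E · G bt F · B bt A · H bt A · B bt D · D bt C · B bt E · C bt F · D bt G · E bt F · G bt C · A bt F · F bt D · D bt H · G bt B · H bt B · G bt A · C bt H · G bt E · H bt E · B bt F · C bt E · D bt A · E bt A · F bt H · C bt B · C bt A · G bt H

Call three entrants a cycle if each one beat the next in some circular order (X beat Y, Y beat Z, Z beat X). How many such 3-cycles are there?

10

Win totals: A 1, B 4, C 5, D 5, E 2, F 2, G 6, H 3.
An entrant with w wins dominates both others in C(w,2) triples; summing gives 0 + 6 + 10 + 10 + 1 + 1 + 15 + 3 = 46 transitive triples.
Total triples C(8,3) = 56, so cyclic triples = 56 − 46 = 10.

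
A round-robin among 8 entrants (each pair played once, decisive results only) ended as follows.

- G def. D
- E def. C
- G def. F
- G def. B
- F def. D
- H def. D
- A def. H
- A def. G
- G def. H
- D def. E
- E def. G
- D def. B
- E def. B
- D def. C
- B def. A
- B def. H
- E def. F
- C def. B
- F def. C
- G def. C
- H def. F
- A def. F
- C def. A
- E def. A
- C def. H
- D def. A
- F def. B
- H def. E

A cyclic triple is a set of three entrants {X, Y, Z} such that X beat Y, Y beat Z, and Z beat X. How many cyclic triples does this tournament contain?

17

Win totals: A 3, B 2, C 3, D 4, E 5, F 3, G 5, H 3.
An entrant with w wins dominates both others in C(w,2) triples; summing gives 3 + 1 + 3 + 6 + 10 + 3 + 10 + 3 = 39 transitive triples.
Total triples C(8,3) = 56, so cyclic triples = 56 − 39 = 17.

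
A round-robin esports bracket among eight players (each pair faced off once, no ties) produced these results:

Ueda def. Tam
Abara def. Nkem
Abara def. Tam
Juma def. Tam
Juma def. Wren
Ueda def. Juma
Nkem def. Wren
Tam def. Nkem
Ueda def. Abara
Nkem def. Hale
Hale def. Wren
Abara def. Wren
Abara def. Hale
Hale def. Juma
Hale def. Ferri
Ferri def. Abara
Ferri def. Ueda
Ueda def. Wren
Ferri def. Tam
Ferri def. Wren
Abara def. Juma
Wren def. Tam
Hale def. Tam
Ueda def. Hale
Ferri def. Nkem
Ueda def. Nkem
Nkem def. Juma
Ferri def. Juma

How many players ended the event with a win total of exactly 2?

Win totals: Hale 4, Nkem 3, Abara 5, Tam 1, Juma 2, Ferri 6, Wren 1, Ueda 6.
Exactly 2: Juma — 1 player.

1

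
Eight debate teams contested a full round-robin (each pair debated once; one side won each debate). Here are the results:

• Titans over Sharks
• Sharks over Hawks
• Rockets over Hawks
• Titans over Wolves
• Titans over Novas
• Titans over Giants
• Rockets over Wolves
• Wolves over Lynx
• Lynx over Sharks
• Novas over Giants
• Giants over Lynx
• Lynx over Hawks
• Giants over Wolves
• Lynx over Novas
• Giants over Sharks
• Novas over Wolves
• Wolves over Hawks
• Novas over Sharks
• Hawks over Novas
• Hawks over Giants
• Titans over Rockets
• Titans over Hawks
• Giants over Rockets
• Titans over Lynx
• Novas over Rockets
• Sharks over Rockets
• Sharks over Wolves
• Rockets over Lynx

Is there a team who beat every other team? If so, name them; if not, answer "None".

Titans has 7 wins out of 7 opponents — a perfect record.

Titans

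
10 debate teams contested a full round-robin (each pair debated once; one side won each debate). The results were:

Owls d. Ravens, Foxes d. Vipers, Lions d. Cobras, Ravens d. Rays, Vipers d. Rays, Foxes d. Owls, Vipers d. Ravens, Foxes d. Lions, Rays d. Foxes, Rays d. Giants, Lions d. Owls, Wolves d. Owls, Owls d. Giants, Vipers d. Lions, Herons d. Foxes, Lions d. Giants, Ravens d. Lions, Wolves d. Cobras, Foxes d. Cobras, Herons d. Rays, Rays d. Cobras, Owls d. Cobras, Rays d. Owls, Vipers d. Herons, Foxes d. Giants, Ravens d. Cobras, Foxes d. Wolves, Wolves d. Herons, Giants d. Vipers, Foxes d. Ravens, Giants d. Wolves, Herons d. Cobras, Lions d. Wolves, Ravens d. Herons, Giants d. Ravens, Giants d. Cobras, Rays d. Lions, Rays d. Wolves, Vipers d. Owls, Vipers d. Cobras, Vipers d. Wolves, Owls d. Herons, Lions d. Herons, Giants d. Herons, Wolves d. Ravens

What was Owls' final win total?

4

Owls' results: beat Herons, Giants, Cobras, Ravens; lost to Wolves, Lions, Rays, Foxes, Vipers.
That is 4 wins.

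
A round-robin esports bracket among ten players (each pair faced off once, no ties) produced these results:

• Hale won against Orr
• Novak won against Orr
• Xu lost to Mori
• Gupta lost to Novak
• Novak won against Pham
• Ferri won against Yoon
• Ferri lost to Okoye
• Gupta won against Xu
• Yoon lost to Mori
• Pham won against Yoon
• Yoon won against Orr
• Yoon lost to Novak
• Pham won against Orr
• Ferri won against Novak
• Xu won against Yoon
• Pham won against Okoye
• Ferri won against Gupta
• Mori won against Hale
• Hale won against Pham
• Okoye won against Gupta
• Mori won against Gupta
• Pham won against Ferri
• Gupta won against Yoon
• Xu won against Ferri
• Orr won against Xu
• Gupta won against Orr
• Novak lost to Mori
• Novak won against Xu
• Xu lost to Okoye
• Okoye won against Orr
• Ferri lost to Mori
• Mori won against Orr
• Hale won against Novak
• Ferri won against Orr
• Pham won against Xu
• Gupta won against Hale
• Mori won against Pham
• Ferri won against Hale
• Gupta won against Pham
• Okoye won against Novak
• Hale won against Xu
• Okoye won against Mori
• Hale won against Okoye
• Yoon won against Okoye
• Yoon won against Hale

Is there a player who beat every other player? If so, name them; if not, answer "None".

None

Highest win total is Mori with 8 (out of 9 possible).
Mori lost to Okoye, so no player went undefeated.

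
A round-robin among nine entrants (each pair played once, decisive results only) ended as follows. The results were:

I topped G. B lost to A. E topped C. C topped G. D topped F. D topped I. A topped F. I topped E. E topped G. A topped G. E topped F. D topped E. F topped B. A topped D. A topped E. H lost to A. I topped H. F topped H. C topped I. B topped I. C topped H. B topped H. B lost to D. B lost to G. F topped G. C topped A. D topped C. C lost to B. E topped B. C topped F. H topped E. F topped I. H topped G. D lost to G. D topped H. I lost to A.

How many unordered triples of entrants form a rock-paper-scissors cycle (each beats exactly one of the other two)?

Win totals: A 7, B 3, C 5, D 6, E 4, F 4, G 2, H 2, I 3.
An entrant with w wins dominates both others in C(w,2) triples; summing gives 21 + 3 + 10 + 15 + 6 + 6 + 1 + 1 + 3 = 66 transitive triples.
Total triples C(9,3) = 84, so cyclic triples = 84 − 66 = 18.

18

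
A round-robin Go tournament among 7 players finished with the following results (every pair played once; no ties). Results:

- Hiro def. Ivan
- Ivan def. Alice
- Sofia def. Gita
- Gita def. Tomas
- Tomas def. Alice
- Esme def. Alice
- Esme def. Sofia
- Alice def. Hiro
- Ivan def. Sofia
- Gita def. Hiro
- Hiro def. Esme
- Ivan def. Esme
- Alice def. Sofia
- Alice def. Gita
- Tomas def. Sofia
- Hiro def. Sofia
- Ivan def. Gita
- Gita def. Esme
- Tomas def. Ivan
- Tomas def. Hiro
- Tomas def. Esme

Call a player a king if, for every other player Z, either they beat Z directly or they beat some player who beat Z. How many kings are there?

4

Ivan reaches everyone (king).
Alice reaches everyone (king).
Gita reaches everyone (king).
Tomas reaches everyone (king).
Sofia cannot reach Ivan, Alice in two steps.
Hiro cannot reach Tomas in two steps.
Esme cannot reach Ivan, Tomas in two steps.
Kings: Ivan, Alice, Gita, Tomas — 4.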